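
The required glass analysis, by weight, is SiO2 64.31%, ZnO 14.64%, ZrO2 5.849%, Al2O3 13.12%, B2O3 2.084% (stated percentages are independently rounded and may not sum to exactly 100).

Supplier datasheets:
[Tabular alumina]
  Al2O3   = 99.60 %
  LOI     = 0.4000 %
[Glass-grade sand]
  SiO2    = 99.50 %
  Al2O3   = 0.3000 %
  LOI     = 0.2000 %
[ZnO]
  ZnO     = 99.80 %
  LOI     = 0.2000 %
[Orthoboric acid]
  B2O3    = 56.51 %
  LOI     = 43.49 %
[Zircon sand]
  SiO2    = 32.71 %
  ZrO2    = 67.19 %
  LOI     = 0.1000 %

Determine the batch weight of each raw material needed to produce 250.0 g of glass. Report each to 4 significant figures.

In-progress results are shown rounded to four significant figures between the steps — the working math holds exact precision at all times; every reported value is rounded a single time. Derived quantities (LOI, the totals, the yield, net glass mass, five oxide percentages) are re-derived from the batch weights at 250.0 g of glass at full precision as quoted within problem or answer.
Per-oxide target masses for 250.0 g glass:
  SiO2: 64.31% × 250.0 = 160.8 g
  ZnO: 14.64% × 250.0 = 36.60 g
  ZrO2: 5.849% × 250.0 = 14.62 g
  Al2O3: 13.12% × 250.0 = 32.80 g
  B2O3: 2.084% × 250.0 = 5.210 g
Checking each oxide sum using the reported weights, at the basis given (every target is met by its sum within answer rounding):
  SiO2: 154.4·0.9950 + 21.76·0.3271 = 160.7 g (target 160.8 g)
  ZnO: 36.67·0.9980 = 36.60 g (target 36.60 g)
  ZrO2: 21.76·0.6719 = 14.62 g (target 14.62 g)
  Al2O3: 32.47·0.9960 + 154.4·0.003000 = 32.80 g (target 32.80 g)
  B2O3: 9.220·0.5651 = 5.210 g (target 5.210 g)
Glass-mass closure: whole batch net of LOI = 250.0 g (per-oxide target masses sum to 250.0 g; the stated basis being 250.0 g — differing by rounding only).
Whole-batch sum: Σ batch = 254.5 g; LOI loss = Σ batch·LOI = 4.544 g; the yield ratio, glass ÷ batch: 98.21%.

Batch per 250.0 g glass:
  Tabular alumina: 32.47 g
  Glass-grade sand: 154.4 g
  ZnO: 36.67 g
  Orthoboric acid: 9.220 g
  Zircon sand: 21.76 g
Total batch = 254.5 g; LOI loss = 4.544 g; yield = 98.21%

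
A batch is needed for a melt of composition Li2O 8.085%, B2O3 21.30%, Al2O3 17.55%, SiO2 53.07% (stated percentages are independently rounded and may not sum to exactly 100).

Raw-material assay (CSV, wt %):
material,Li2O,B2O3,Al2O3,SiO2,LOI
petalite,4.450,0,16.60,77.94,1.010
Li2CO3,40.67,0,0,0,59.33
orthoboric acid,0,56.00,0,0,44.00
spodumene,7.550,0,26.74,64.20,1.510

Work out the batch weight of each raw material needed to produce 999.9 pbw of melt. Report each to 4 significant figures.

Batch per 999.9 pbw melt:
  petalite: 287.1 pbw
  Li2CO3: 78.62 pbw
  orthoboric acid: 380.3 pbw
  spodumene: 478.0 pbw
Total batch = 1224 pbw; LOI loss = 224.1 pbw; yield = 81.69%

All arithmetic maintains full float precision all the way through — mid-chain values are shown rounded to 4 significant digits at each printed step; each reported number carries a single rounding. All derived quantities are re-derived in full float precision (the yield, LOI, the four compositions, glass mass, totals) starting from the weights at 999.9 pbw of glass as they appear in problem or answer.
The oxide mass targets at 999.9 pbw melt:
  Li2O: 8.085% × 999.9 = 80.84 pbw
  B2O3: 21.30% × 999.9 = 213.0 pbw
  Al2O3: 17.55% × 999.9 = 175.5 pbw
  SiO2: 53.07% × 999.9 = 530.6 pbw
Mass-balance tally per oxide with the batch weights as given, under the basis named above (sum by sum, the targets are met up to rounding of the answer):
  Li2O: 287.1·0.04450 + 78.62·0.4067 + 478.0·0.07550 = 80.84 pbw (target 80.84 pbw)
  B2O3: 380.3·0.5600 = 213.0 pbw (target 213.0 pbw)
  Al2O3: 287.1·0.1660 + 478.0·0.2674 = 175.5 pbw (target 175.5 pbw)
  SiO2: 287.1·0.7794 + 478.0·0.6420 = 530.6 pbw (target 530.6 pbw)
Mass balance on the glass: total charge less LOI = 999.9 pbw (the targets, summed, come to 999.9 pbw; against the stated basis, 999.9 pbw — differing by rounding only).
Batch grand total — Σ batch = 1224 pbw; ignition loss, Σ(batch × LOI) = 224.1 pbw; yield = glass ÷ total batch = 81.69%.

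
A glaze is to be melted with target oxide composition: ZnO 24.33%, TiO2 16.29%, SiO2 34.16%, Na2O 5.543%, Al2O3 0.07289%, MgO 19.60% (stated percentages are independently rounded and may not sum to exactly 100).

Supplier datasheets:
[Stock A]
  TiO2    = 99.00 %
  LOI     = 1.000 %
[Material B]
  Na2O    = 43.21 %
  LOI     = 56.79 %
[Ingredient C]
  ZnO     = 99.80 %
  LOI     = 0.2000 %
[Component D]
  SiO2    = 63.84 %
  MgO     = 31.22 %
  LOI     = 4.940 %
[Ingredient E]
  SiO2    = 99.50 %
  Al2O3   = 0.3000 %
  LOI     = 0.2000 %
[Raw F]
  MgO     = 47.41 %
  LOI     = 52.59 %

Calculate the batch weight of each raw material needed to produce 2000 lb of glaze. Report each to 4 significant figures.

Batch per 2000 lb glaze:
  Stock A: 329.1 lb
  Material B: 256.6 lb
  Ingredient C: 487.6 lb
  Component D: 312.8 lb
  Ingredient E: 485.9 lb
  Raw F: 620.8 lb
Total batch = 2493 lb; LOI loss = 492.9 lb; yield = 80.23%

Every computation keeps full float precision end to end — working values are displayed, rounded to four significant digits, on the page. Every reported number takes exactly one rounding — all derived quantities, which include yield, net glass mass, six oxide percentages, ignition loss, the totals, are carried at full float precision, precisely as stated by question or answer, starting from the weights on 2000 lb of glass.
Target oxide masses per 2000 lb glaze:
  ZnO: 24.33% × 2000 = 486.6 lb
  TiO2: 16.29% × 2000 = 325.8 lb
  SiO2: 34.16% × 2000 = 683.2 lb
  Na2O: 5.543% × 2000 = 110.9 lb
  Al2O3: 0.07289% × 2000 = 1.458 lb
  MgO: 19.60% × 2000 = 392.0 lb
Sums-versus-targets review per the reported batch figures, relative to the basis at hand (sum by sum, the targets are met given rounding of the digits):
  ZnO: 487.6·0.9980 = 486.6 lb (target 486.6 lb)
  TiO2: 329.1·0.9900 = 325.8 lb (target 325.8 lb)
  SiO2: 312.8·0.6384 + 485.9·0.9950 = 683.2 lb (target 683.2 lb)
  Na2O: 256.6·0.4321 = 110.9 lb (target 110.9 lb)
  Al2O3: 485.9·0.003000 = 1.458 lb (target 1.458 lb)
  MgO: 312.8·0.3122 + 620.8·0.4741 = 392.0 lb (target 392.0 lb)
Glass-mass closure: batch Σ − ignition loss = 2000 lb (summing oxide targets gives 2000 lb; versus the stated basis of 2000 lb — any gap is answer rounding).
Summing the batch: Σ batch = 2493 lb; the LOI term Σ batch·LOI equals 492.9 lb; yield = glass ÷ total batch = 80.23%.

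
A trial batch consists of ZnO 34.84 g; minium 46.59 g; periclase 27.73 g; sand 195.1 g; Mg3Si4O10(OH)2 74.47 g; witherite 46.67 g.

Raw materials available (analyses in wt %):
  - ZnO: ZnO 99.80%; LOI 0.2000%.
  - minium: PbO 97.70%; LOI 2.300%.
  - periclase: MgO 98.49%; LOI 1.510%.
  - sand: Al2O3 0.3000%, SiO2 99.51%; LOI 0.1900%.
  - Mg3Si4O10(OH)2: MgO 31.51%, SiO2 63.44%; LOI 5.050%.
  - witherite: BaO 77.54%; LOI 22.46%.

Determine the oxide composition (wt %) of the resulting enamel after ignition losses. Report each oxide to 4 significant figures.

All internal work maintains full float precision through every step — the intermediate values are printed rounded off to 4 significant figures between the steps; every reported figure takes exactly one rounding — derived quantities are carried at exact precision (totals, six oxide percentages, ignition loss, net glass mass, yield) from the batch weights at 409.2 g of glass exactly as shown in problem or answer.
Per-oxide mass from batch:
  MgO: 27.73·0.9849 + 74.47·0.3151 = 50.78 g
  ZnO: 34.84·0.9980 = 34.77 g
  Al2O3: 195.1·0.003000 = 0.5853 g
  PbO: 46.59·0.9770 = 45.52 g
  BaO: 46.67·0.7754 = 36.19 g
  SiO2: 195.1·0.9951 + 74.47·0.6344 = 241.4 g
LOI: 34.84·0.002000 + 46.59·0.02300 + 27.73·0.01510 + 195.1·0.001900 + 74.47·0.05050 + 46.67·0.2246 = 16.17 g
Net of LOI, the glass mass = 425.4 − 16.17 = 409.2 g (matching Σ of the oxides)
oxide / glass × 100 gives the wt %

Glass mass = 409.2 g (batch 425.4 − LOI 16.17).
Composition: MgO 12.41%, ZnO 8.497%, Al2O3 0.1430%, PbO 11.12%, BaO 8.843%, SiO2 58.99%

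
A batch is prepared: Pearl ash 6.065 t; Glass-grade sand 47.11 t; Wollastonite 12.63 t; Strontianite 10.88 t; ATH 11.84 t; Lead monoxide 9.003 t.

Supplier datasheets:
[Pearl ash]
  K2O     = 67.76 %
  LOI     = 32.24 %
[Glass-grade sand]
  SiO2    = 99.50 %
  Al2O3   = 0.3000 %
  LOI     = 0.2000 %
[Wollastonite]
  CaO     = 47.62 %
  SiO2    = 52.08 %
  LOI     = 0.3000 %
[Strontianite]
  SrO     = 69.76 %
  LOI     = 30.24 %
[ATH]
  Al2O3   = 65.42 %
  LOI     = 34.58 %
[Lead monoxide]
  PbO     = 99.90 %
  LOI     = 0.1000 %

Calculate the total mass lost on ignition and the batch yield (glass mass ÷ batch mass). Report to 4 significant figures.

LOI loss = 9.481 t; glass = 88.05 t; yield = 90.28%

Intermediates are shown rounded to 4 significant digits as written; all internal work keeps full float precision at all times; each reported value carries a single rounding — all derived quantities (LOI, totals, glass mass, the six compositions, yield) are recomputed from the weighed amounts for 88.05 t of glass at full float precision as set out in question or answer.
Ignition loss by material:
  Pearl ash: 6.065 × 0.3224 = 1.955 t
  Glass-grade sand: 47.11 × 0.002000 = 0.09422 t
  Wollastonite: 12.63 × 0.003000 = 0.03789 t
  Strontianite: 10.88 × 0.3024 = 3.290 t
  ATH: 11.84 × 0.3458 = 4.094 t
  Lead monoxide: 9.003 × 0.001000 = 0.009003 t
Total LOI = 9.481 t
Glass = batch − LOI = 97.53 − 9.481 = 88.05 t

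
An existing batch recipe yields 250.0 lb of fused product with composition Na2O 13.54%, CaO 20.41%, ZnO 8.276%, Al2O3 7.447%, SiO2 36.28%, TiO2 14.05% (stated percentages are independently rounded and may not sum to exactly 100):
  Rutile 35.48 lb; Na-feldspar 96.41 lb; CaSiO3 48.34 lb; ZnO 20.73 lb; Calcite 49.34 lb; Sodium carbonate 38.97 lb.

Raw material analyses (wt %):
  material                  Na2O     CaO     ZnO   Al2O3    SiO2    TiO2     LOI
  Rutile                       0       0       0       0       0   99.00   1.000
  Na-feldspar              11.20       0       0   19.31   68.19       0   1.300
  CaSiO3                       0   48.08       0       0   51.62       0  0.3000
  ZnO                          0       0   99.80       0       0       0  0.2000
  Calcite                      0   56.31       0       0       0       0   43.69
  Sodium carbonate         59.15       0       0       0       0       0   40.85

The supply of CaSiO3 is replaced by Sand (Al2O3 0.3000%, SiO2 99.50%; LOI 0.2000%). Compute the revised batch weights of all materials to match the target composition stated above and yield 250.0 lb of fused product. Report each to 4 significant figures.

Revised batch per 250.0 lb fused product:
  Rutile: 35.48 lb
  Na-feldspar: 96.02 lb
  Sand: 25.35 lb
  ZnO: 20.73 lb
  Calcite: 90.61 lb
  Sodium carbonate: 39.05 lb
Total batch = 307.2 lb; LOI loss = 57.23 lb

Mid-chain values are printed, rounded to four significant figures, alongside each step; all arithmetic holds exact precision from first step to last; exactly one rounding is applied to every reported number; the derived quantities (net glass mass, the totals, ignition loss, yield, six oxide percentages) are re-derived starting from the weights at 250.0 lb of glass in full float precision exactly as shown in problem or answer.
The oxide mass targets at 250.0 lb fused product:
  Na2O: 13.54% × 250.0 = 33.85 lb
  CaO: 20.41% × 250.0 = 51.02 lb
  ZnO: 8.276% × 250.0 = 20.69 lb
  Al2O3: 7.447% × 250.0 = 18.62 lb
  SiO2: 36.28% × 250.0 = 90.70 lb
  TiO2: 14.05% × 250.0 = 35.12 lb
Sums-versus-targets review applying the batch weights above, at the basis given (sum by sum, the targets are met inside rounding margins):
  Na2O: 96.02·0.1120 + 39.05·0.5915 = 33.85 lb (target 33.85 lb)
  CaO: 90.61·0.5631 = 51.02 lb (target 51.02 lb)
  ZnO: 20.73·0.9980 = 20.69 lb (target 20.69 lb)
  Al2O3: 96.02·0.1931 + 25.35·0.003000 = 18.62 lb (target 18.62 lb)
  SiO2: 96.02·0.6819 + 25.35·0.9950 = 90.70 lb (target 90.70 lb)
  TiO2: 35.48·0.9900 = 35.13 lb (target 35.12 lb)
Glass-mass sanity pass: batch Σ − ignition loss = 250.0 lb (per-oxide target masses sum to 250.0 lb; the stated basis being 250.0 lb — any gap is answer rounding).
Adding the batch up: Σ batch = 307.2 lb; the LOI term Σ batch·LOI equals 57.23 lb; yield, glass over the total, = 81.37%.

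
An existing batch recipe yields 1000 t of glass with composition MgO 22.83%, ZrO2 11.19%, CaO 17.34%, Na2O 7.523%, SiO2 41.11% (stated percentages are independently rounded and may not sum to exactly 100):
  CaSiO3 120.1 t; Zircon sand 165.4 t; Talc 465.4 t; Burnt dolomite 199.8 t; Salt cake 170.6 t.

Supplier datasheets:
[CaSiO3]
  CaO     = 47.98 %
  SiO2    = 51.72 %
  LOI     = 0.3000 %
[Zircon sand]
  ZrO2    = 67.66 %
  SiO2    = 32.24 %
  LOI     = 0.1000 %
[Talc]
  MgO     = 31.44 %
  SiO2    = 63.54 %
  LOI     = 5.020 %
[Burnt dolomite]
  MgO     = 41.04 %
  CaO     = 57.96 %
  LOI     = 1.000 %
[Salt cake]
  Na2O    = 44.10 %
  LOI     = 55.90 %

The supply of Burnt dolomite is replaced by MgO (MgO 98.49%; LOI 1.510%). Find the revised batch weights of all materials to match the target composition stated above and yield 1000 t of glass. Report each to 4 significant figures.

Revised batch per 1000 t glass:
  CaSiO3: 361.4 t
  Zircon sand: 165.4 t
  Talc: 268.9 t
  MgO: 146.0 t
  Salt cake: 170.6 t
Total batch = 1112 t; LOI loss = 112.3 t

Each numeric step maintains full float precision in all steps — in-progress results appear rounded to 4 significant digits on the page. Each reported value takes a single rounding; the derived quantities (totals, the five compositions, net glass mass, LOI, the yield) are recomputed using the weight values for 1000 t of glass in exact precision, exactly as printed in the question or the answer.
Oxide-by-oxide targets in 1000 t glass:
  MgO: 22.83% × 1000 = 228.3 t
  ZrO2: 11.19% × 1000 = 111.9 t
  CaO: 17.34% × 1000 = 173.4 t
  Na2O: 7.523% × 1000 = 75.23 t
  SiO2: 41.11% × 1000 = 411.1 t
Sums-versus-targets review from the weights as reported, on the stated basis (delivered sums recover each target given rounding of the digits):
  MgO: 268.9·0.3144 + 146.0·0.9849 = 228.3 t (target 228.3 t)
  ZrO2: 165.4·0.6766 = 111.9 t (target 111.9 t)
  CaO: 361.4·0.4798 = 173.4 t (target 173.4 t)
  Na2O: 170.6·0.4410 = 75.23 t (target 75.23 t)
  SiO2: 361.4·0.5172 + 165.4·0.3224 + 268.9·0.6354 = 411.1 t (target 411.1 t)
Glass-mass sanity pass: total charge less LOI = 1000 t (summing oxide targets gives 999.9 t; against the stated basis, 1000 t — any gap is answer rounding).
Adding the batch up: Σ batch = 1112 t; the LOI term Σ batch·LOI equals 112.3 t; yield: glass divided by total = 89.90%.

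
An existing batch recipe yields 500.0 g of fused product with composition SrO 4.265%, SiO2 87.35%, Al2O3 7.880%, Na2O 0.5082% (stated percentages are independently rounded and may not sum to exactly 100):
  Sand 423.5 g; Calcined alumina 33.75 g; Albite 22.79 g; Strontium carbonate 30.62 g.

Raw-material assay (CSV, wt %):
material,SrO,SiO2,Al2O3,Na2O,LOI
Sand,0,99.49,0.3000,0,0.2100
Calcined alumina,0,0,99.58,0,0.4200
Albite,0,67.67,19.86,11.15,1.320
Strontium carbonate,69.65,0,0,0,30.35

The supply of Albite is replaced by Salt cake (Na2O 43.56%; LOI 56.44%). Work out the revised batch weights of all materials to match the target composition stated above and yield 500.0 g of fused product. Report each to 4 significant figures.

The working math holds full float precision through the solve. Working values are shown with 4-significant-figure rounding when written out; each reported value receives exactly one rounding; the derived quantities (four oxide percentages, yield, net glass mass, ignition loss, the totals) are computed from the batch weights for 500.0 g of glass in exact precision, as set out in the problem or the answer.
Per-oxide target masses for 500.0 g fused product:
  SrO: 4.265% × 500.0 = 21.32 g
  SiO2: 87.35% × 500.0 = 436.8 g
  Al2O3: 7.880% × 500.0 = 39.40 g
  Na2O: 0.5082% × 500.0 = 2.541 g
Verifying the oxide balance per the reported batch figures, versus the basis set out (each sum matches its target mass net of answer rounding effects):
  SrO: 30.62·0.6965 = 21.33 g (target 21.32 g)
  SiO2: 439.0·0.9949 = 436.8 g (target 436.8 g)
  Al2O3: 439.0·0.003000 + 38.24·0.9958 = 39.40 g (target 39.40 g)
  Na2O: 5.833·0.4356 = 2.541 g (target 2.541 g)
Glass mass check: the batch minus its LOI: 500.0 g (the Σ of target masses is 500.0 g; against the stated basis, 500.0 g — deltas are rounding alone).
Total batch = Σ batch = 513.7 g; LOI loss = Σ batch·LOI = 13.67 g; as yield: glass ÷ batch → 97.34%.

Revised batch per 500.0 g fused product:
  Sand: 439.0 g
  Calcined alumina: 38.24 g
  Salt cake: 5.833 g
  Strontium carbonate: 30.62 g
Total batch = 513.7 g; LOI loss = 13.67 g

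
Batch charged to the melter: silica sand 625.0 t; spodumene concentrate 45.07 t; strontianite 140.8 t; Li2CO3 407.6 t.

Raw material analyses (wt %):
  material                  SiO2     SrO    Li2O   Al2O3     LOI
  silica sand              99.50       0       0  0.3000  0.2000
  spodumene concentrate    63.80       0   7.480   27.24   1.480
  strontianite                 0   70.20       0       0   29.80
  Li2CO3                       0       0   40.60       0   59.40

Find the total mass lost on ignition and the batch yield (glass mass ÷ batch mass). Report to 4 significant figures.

LOI loss = 286.0 t; glass = 932.5 t; yield = 76.53%

The whole derivation keeps full float precision in every operation; working values are shown, rounded to 4 significant digits, on the page. Each reported result receives exactly one rounding; the derived quantities, including the totals, net glass mass, the four compositions, ignition loss, the yield, are re-derived starting from the weights on 932.5 t of glass at exact precision as they appear in question or answer.
Loss on ignition, line by line:
  silica sand: 625.0 × 0.002000 = 1.250 t
  spodumene concentrate: 45.07 × 0.01480 = 0.6670 t
  strontianite: 140.8 × 0.2980 = 41.96 t
  Li2CO3: 407.6 × 0.5940 = 242.1 t
Total LOI = 286.0 t
Glass = batch − LOI = 1218 − 286.0 = 932.5 t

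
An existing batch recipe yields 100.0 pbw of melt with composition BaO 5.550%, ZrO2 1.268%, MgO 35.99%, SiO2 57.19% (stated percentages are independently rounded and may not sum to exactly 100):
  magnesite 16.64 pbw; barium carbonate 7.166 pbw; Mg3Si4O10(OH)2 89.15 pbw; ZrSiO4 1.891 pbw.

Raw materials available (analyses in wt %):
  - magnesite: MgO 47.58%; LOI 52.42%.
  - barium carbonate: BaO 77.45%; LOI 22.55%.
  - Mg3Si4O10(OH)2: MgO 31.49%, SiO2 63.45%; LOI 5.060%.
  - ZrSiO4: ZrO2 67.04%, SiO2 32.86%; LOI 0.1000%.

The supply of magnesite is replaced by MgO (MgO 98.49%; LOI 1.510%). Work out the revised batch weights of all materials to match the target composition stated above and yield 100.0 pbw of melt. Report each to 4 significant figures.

Each numeric step maintains full float precision in every operation — working values are displayed rounded to four significant digits within the worked lines; every reported figure is rounded only once. All derived quantities are computed starting from the weights at 100.0 pbw of glass in full precision (the four compositions, the totals, yield, net glass mass, ignition loss), as they appear in the problem or the answer.
The oxide mass targets at 100.0 pbw melt:
  BaO: 5.550% × 100.0 = 5.550 pbw
  ZrO2: 1.268% × 100.0 = 1.268 pbw
  MgO: 35.99% × 100.0 = 35.99 pbw
  SiO2: 57.19% × 100.0 = 57.19 pbw
Per-oxide balance check per the reported batch figures, under the basis named above (target by target, the sums agree up to rounding of the answer):
  BaO: 7.166·0.7745 = 5.550 pbw (target 5.550 pbw)
  ZrO2: 1.891·0.6704 = 1.268 pbw (target 1.268 pbw)
  MgO: 8.037·0.9849 + 89.15·0.3149 = 35.99 pbw (target 35.99 pbw)
  SiO2: 89.15·0.6345 + 1.891·0.3286 = 57.19 pbw (target 57.19 pbw)
Consistency of the glass mass: net batch after ignition = 99.99 pbw (summing oxide targets gives 100.0 pbw; with the basis standing at 100.0 pbw — differing by rounding only).
Total batch = Σ batch = 106.2 pbw; Σ batch·LOI gives LOI loss = 6.250 pbw; glass ÷ batch gives a yield of 94.12%.

Revised batch per 100.0 pbw melt:
  MgO: 8.037 pbw
  barium carbonate: 7.166 pbw
  Mg3Si4O10(OH)2: 89.15 pbw
  ZrSiO4: 1.891 pbw
Total batch = 106.2 pbw; LOI loss = 6.250 pbw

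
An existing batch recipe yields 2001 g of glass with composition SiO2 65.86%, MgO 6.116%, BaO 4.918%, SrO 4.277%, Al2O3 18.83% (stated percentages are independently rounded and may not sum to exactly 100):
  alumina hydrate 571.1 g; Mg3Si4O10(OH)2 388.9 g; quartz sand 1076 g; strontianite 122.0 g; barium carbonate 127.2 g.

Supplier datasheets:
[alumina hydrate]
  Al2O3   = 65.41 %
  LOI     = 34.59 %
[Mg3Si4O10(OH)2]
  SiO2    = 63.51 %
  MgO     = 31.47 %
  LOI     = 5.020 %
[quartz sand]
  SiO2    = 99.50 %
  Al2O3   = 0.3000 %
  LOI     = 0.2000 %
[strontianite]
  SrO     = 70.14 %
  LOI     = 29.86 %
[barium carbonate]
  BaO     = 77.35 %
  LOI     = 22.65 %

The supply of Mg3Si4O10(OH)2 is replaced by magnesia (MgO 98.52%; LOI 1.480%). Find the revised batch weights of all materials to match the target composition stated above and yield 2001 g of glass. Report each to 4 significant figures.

Revised batch per 2001 g glass:
  alumina hydrate: 570.0 g
  magnesia: 124.2 g
  quartz sand: 1324 g
  strontianite: 122.0 g
  barium carbonate: 127.2 g
Total batch = 2267 g; LOI loss = 266.9 g

All internal work maintains full precision through every step; rounding to 4 significant figures extends to every working value as shown — each reported result is rounded a single time. The derived quantities (the five compositions, glass mass, the totals, yield, LOI) are carried at exact precision using the weight values per 2001 g of glass exactly as printed in problem or answer.
Oxide mass targets, per 2001 g glass:
  SiO2: 65.86% × 2001 = 1318 g
  MgO: 6.116% × 2001 = 122.4 g
  BaO: 4.918% × 2001 = 98.41 g
  SrO: 4.277% × 2001 = 85.58 g
  Al2O3: 18.83% × 2001 = 376.8 g
A balance pass over the oxides, given the weights on record, on the stated basis (target by target, the sums agree within answer rounding):
  SiO2: 1324·0.9950 = 1317 g (target 1318 g)
  MgO: 124.2·0.9852 = 122.4 g (target 122.4 g)
  BaO: 127.2·0.7735 = 98.39 g (target 98.41 g)
  SrO: 122.0·0.7014 = 85.57 g (target 85.58 g)
  Al2O3: 570.0·0.6541 + 1324·0.003000 = 376.8 g (target 376.8 g)
Glass-mass sanity pass: Σ batch − LOI loss = 2001 g (per-oxide target masses sum to 2001 g; versus the stated basis of 2001 g — any gap is answer rounding).
Adding the batch up: Σ batch = 2267 g; ignition loss, Σ(batch × LOI) = 266.9 g; yield, glass over the total, = 88.23%.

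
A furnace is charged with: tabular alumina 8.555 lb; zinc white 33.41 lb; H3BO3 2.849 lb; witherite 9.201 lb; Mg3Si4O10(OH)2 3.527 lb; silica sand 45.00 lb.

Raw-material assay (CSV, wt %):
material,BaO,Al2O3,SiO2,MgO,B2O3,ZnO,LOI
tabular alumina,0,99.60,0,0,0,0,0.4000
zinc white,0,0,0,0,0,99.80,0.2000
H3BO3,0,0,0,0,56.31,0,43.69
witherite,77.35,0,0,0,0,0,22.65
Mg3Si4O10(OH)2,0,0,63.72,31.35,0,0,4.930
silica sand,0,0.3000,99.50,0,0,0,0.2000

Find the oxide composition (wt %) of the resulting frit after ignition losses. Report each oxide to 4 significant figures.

Full float precision is maintained end to end; mid-chain values are printed rounded to four significant figures within the worked lines. Exactly one rounding lands on each reported figure; derived quantities (totals, LOI, net glass mass, six oxide percentages, the yield) are rebuilt from the weighed amounts on 98.85 lb of glass in full precision as set out in question or answer.
Mass of each oxide from the mix:
  BaO: 9.201·0.7735 = 7.117 lb
  Al2O3: 8.555·0.9960 + 45.00·0.003000 = 8.656 lb
  SiO2: 3.527·0.6372 + 45.00·0.9950 = 47.02 lb
  MgO: 3.527·0.3135 = 1.106 lb
  B2O3: 2.849·0.5631 = 1.604 lb
  ZnO: 33.41·0.9980 = 33.34 lb
LOI: 8.555·0.004000 + 33.41·0.002000 + 2.849·0.4369 + 9.201·0.2265 + 3.527·0.04930 + 45.00·0.002000 = 3.694 lb
Net of LOI, the glass mass = 102.5 − 3.694 = 98.85 lb (matching Σ of the oxides)
wt %: oxide over glass, times 100

Glass mass = 98.85 lb (batch 102.5 − LOI 3.694).
Composition: BaO 7.200%, Al2O3 8.757%, SiO2 47.57%, MgO 1.119%, B2O3 1.623%, ZnO 33.73%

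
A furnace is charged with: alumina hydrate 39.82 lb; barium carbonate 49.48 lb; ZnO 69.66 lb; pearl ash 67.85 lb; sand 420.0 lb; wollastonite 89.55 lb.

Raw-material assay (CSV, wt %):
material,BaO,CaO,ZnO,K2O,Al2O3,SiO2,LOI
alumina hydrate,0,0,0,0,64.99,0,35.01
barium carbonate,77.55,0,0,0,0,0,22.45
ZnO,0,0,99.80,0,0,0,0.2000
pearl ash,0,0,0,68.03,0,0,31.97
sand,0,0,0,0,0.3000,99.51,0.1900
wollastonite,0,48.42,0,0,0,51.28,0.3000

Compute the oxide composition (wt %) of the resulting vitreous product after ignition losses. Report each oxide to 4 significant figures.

Glass mass = 688.4 lb (batch 736.4 − LOI 47.95).
Composition: BaO 5.574%, CaO 6.299%, ZnO 10.10%, K2O 6.705%, Al2O3 3.942%, SiO2 67.38%

All arithmetic runs at full precision through the solve — working values are displayed (rounded to four significant digits) across the worked steps. Each reported value is rounded once only; the derived quantities, including the yield, net glass mass, the six compositions, LOI, totals, are recomputed from the weighed amounts for 688.4 lb of glass at exact precision as written in problem or answer.
Per-oxide mass from batch:
  BaO: 49.48·0.7755 = 38.37 lb
  CaO: 89.55·0.4842 = 43.36 lb
  ZnO: 69.66·0.9980 = 69.52 lb
  K2O: 67.85·0.6803 = 46.16 lb
  Al2O3: 39.82·0.6499 + 420.0·0.003000 = 27.14 lb
  SiO2: 420.0·0.9951 + 89.55·0.5128 = 463.9 lb
LOI: 39.82·0.3501 + 49.48·0.2245 + 69.66·0.002000 + 67.85·0.3197 + 420.0·0.001900 + 89.55·0.003000 = 47.95 lb
Resulting glass, batch − LOI: 736.4 − 47.95 = 688.4 lb (matching Σ of the oxides)
oxide / glass × 100 gives the wt %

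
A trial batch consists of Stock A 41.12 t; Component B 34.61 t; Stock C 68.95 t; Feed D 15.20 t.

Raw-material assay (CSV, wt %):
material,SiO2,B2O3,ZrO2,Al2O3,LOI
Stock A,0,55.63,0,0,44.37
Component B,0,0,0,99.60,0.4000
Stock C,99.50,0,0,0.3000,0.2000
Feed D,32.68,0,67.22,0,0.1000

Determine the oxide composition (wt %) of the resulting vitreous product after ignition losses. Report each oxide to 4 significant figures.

The whole derivation keeps full precision at all times — intermediates are shown rounded off to 4 significant figures in the working; each reported figure is rounded a single time — all derived quantities, including glass mass, four oxide percentages, totals, LOI, yield, are computed from the weighed amounts for 141.3 t of glass in full float precision as written in the problem or answer text.
Mass of each oxide from the mix:
  SiO2: 68.95·0.9950 + 15.20·0.3268 = 73.57 t
  B2O3: 41.12·0.5563 = 22.88 t
  ZrO2: 15.20·0.6722 = 10.22 t
  Al2O3: 34.61·0.9960 + 68.95·0.003000 = 34.68 t
LOI: 41.12·0.4437 + 34.61·0.004000 + 68.95·0.002000 + 15.20·0.001000 = 18.54 t
Net of LOI, the glass mass = 159.9 − 18.54 = 141.3 t (the oxide masses sum to this)
percent share: oxide ÷ glass, ×100

Glass mass = 141.3 t (batch 159.9 − LOI 18.54).
Composition: SiO2 52.05%, B2O3 16.18%, ZrO2 7.229%, Al2O3 24.53%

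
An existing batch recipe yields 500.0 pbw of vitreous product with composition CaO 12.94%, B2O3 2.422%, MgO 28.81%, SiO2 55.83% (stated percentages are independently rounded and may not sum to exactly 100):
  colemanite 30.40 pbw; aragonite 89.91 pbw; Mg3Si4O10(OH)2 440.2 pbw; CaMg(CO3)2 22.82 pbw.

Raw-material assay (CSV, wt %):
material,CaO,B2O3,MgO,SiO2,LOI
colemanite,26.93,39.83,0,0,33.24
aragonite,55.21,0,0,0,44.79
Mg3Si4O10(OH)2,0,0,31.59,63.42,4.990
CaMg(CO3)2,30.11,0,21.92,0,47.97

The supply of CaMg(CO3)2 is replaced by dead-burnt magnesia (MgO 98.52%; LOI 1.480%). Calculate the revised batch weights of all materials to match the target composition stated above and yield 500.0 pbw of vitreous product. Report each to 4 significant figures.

Revised batch per 500.0 pbw vitreous product:
  colemanite: 30.40 pbw
  aragonite: 102.4 pbw
  Mg3Si4O10(OH)2: 440.2 pbw
  dead-burnt magnesia: 5.078 pbw
Total batch = 578.1 pbw; LOI loss = 78.01 pbw

Mid-chain values are shown (rounded to 4 significant digits) in the printout. Every computation maintains full float precision through the solve. Each reported number takes just one rounding. All derived quantities are carried at exact precision (the totals, ignition loss, the four compositions, the yield, net glass mass) using the weight values for 500.0 pbw of glass as set out in the question or the answer.
Target masses of each oxide per 500.0 pbw vitreous product:
  CaO: 12.94% × 500.0 = 64.70 pbw
  B2O3: 2.422% × 500.0 = 12.11 pbw
  MgO: 28.81% × 500.0 = 144.0 pbw
  SiO2: 55.83% × 500.0 = 279.2 pbw
Per-oxide balance check working from each reported weight, on the stated basis (delivered sums recover each target within answer rounding):
  CaO: 30.40·0.2693 + 102.4·0.5521 = 64.72 pbw (target 64.70 pbw)
  B2O3: 30.40·0.3983 = 12.11 pbw (target 12.11 pbw)
  MgO: 440.2·0.3159 + 5.078·0.9852 = 144.1 pbw (target 144.0 pbw)
  SiO2: 440.2·0.6342 = 279.2 pbw (target 279.2 pbw)
Mass balance on the glass: whole batch net of LOI = 500.1 pbw (oxide target masses add up to 500.0 pbw; versus the stated basis of 500.0 pbw — gaps are rounding artifacts).
Batch grand total — Σ batch = 578.1 pbw; ignition loss, Σ(batch × LOI) = 78.01 pbw; as yield: glass ÷ batch → 86.51%.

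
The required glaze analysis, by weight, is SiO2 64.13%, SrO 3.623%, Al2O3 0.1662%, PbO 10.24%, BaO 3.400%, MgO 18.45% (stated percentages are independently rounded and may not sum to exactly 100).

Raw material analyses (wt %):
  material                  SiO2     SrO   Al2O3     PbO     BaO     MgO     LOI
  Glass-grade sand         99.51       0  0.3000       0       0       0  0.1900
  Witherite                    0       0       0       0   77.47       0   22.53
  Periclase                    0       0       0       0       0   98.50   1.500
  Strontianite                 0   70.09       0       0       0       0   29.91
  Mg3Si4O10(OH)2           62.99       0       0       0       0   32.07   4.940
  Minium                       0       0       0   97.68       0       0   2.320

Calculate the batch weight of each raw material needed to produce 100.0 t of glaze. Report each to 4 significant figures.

Batch per 100.0 t glaze:
  Glass-grade sand: 55.40 t
  Witherite: 4.389 t
  Periclase: 14.08 t
  Strontianite: 5.169 t
  Mg3Si4O10(OH)2: 14.29 t
  Minium: 10.48 t
Total batch = 103.8 t; LOI loss = 3.800 t; yield = 96.34%

Every computation maintains exact precision at each step — in-progress results are printed rounded off to 4 significant figures across the worked steps. A single rounding produces each reported result — all derived quantities are recomputed from the batch weights on 100.0 t of glass at full precision (six oxide percentages, yield, glass mass, ignition loss, the totals), as they appear in either problem or answer.
Target masses of each oxide per 100.0 t glaze:
  SiO2: 64.13% × 100.0 = 64.13 t
  SrO: 3.623% × 100.0 = 3.623 t
  Al2O3: 0.1662% × 100.0 = 0.1662 t
  PbO: 10.24% × 100.0 = 10.24 t
  BaO: 3.400% × 100.0 = 3.400 t
  MgO: 18.45% × 100.0 = 18.45 t
Oxide-by-oxide audit from the weights as reported, relative to the basis at hand (oxide sums agree with the targets inside rounding margins):
  SiO2: 55.40·0.9951 + 14.29·0.6299 = 64.13 t (target 64.13 t)
  SrO: 5.169·0.7009 = 3.623 t (target 3.623 t)
  Al2O3: 55.40·0.003000 = 0.1662 t (target 0.1662 t)
  PbO: 10.48·0.9768 = 10.24 t (target 10.24 t)
  BaO: 4.389·0.7747 = 3.400 t (target 3.400 t)
  MgO: 14.08·0.9850 + 14.29·0.3207 = 18.45 t (target 18.45 t)
Glass-mass closure: the batch minus its LOI: 100.0 t (targets for the oxides total 100.0 t; stated basis 100.0 t — differing by rounding only).
Summing the batch: Σ batch = 103.8 t; LOI removed, Σ of batch·LOI: 3.800 t; yield, glass over the total, = 96.34%.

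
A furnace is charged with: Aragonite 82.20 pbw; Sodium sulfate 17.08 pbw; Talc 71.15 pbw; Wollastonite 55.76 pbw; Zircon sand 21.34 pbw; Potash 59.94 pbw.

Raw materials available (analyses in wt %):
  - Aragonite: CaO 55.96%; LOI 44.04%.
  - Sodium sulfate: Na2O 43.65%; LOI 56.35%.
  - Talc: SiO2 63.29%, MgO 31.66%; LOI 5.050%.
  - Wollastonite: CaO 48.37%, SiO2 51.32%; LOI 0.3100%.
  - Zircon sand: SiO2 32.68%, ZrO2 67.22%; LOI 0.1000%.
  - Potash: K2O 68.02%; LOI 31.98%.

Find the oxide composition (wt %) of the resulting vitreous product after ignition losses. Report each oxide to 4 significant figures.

The whole derivation carries exact precision at each step; working values appear with 4-significant-digit rounding within the worked lines — each reported number carries a single rounding; derived quantities (yield, glass mass, ignition loss, totals, six oxide percentages) are computed from the weighed amounts per 238.7 pbw of glass in full float precision as quoted within the problem or answer text.
What the batch supplies per oxide:
  Na2O: 17.08·0.4365 = 7.455 pbw
  CaO: 82.20·0.5596 + 55.76·0.4837 = 72.97 pbw
  SiO2: 71.15·0.6329 + 55.76·0.5132 + 21.34·0.3268 = 80.62 pbw
  K2O: 59.94·0.6802 = 40.77 pbw
  MgO: 71.15·0.3166 = 22.53 pbw
  ZrO2: 21.34·0.6722 = 14.34 pbw
LOI: 82.20·0.4404 + 17.08·0.5635 + 71.15·0.05050 + 55.76·0.003100 + 21.34·0.001000 + 59.94·0.3198 = 68.78 pbw
Glass = total batch minus LOI = 307.5 − 68.78 = 238.7 pbw (matching Σ of the oxides)
percent share: oxide ÷ glass, ×100

Glass mass = 238.7 pbw (batch 307.5 − LOI 68.78).
Composition: Na2O 3.123%, CaO 30.57%, SiO2 33.78%, K2O 17.08%, MgO 9.437%, ZrO2 6.010%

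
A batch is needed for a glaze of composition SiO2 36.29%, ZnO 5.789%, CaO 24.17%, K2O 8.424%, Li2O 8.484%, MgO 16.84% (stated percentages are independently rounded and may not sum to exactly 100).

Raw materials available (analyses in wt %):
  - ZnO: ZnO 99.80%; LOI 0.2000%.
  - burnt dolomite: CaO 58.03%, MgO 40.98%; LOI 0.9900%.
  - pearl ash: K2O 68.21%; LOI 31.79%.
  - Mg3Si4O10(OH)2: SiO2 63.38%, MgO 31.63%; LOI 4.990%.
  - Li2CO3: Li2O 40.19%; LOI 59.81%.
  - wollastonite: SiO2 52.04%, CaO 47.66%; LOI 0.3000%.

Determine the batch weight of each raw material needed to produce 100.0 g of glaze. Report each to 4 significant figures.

Batch per 100.0 g glaze:
  ZnO: 5.801 g
  burnt dolomite: 16.39 g
  pearl ash: 12.35 g
  Mg3Si4O10(OH)2: 32.00 g
  Li2CO3: 21.11 g
  wollastonite: 30.76 g
Total batch = 118.4 g; LOI loss = 18.41 g; yield = 84.45%

Exact precision is maintained at all times; rounding to four significant figures applies to every mid-chain value as printed. Each reported value sees exactly one rounding; the derived quantities (the six compositions, yield, totals, net glass mass, LOI) are recomputed using the weight values on 100.0 g of glass in exact precision, precisely as stated by either problem or answer.
Oxide mass targets, per 100.0 g glaze:
  SiO2: 36.29% × 100.0 = 36.29 g
  ZnO: 5.789% × 100.0 = 5.789 g
  CaO: 24.17% × 100.0 = 24.17 g
  K2O: 8.424% × 100.0 = 8.424 g
  Li2O: 8.484% × 100.0 = 8.484 g
  MgO: 16.84% × 100.0 = 16.84 g
Checking each oxide sum per the reported batch figures, at the basis given (summed amounts equal target values once rounding is allowed for):
  SiO2: 32.00·0.6338 + 30.76·0.5204 = 36.29 g (target 36.29 g)
  ZnO: 5.801·0.9980 = 5.789 g (target 5.789 g)
  CaO: 16.39·0.5803 + 30.76·0.4766 = 24.17 g (target 24.17 g)
  K2O: 12.35·0.6821 = 8.424 g (target 8.424 g)
  Li2O: 21.11·0.4019 = 8.484 g (target 8.484 g)
  MgO: 16.39·0.4098 + 32.00·0.3163 = 16.84 g (target 16.84 g)
Consistency of the glass mass: total charge less LOI = 100.0 g (summing oxide targets gives 100.0 g; basis as stated: 100.0 g — any gap is answer rounding).
Batch grand total — Σ batch = 118.4 g; loss to ignition Σ batch·LOI = 18.41 g; as yield: glass ÷ batch → 84.45%.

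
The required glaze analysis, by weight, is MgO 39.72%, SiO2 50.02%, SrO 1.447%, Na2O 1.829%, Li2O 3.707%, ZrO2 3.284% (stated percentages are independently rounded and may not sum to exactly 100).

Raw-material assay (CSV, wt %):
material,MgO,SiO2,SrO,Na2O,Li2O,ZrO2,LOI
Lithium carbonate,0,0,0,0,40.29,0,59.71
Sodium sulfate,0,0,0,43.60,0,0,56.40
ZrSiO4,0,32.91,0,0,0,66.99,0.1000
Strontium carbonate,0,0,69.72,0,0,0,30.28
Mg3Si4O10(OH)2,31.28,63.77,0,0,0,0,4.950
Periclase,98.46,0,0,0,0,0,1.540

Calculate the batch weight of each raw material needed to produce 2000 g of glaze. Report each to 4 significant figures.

Mid-chain values are printed, rounded to 4 significant digits, on the page — the whole derivation maintains full float precision in every operation. Exactly one rounding goes into each reported figure — the derived quantities, which include LOI, net glass mass, the six compositions, totals, the yield, are computed in full precision, precisely as stated by the problem or answer text, from the batch weights per 2000 g of glass.
Oxide mass targets, per 2000 g glaze:
  MgO: 39.72% × 2000 = 794.4 g
  SiO2: 50.02% × 2000 = 1000 g
  SrO: 1.447% × 2000 = 28.94 g
  Na2O: 1.829% × 2000 = 36.58 g
  Li2O: 3.707% × 2000 = 74.14 g
  ZrO2: 3.284% × 2000 = 65.68 g
Per-oxide balance check with the batch weights as given, at the basis given (target by target, the sums agree modulo rounding of the values):
  MgO: 1518·0.3128 + 324.5·0.9846 = 794.3 g (target 794.4 g)
  SiO2: 98.04·0.3291 + 1518·0.6377 = 1000 g (target 1000 g)
  SrO: 41.51·0.6972 = 28.94 g (target 28.94 g)
  Na2O: 83.90·0.4360 = 36.58 g (target 36.58 g)
  Li2O: 184.0·0.4029 = 74.13 g (target 74.14 g)
  ZrO2: 98.04·0.6699 = 65.68 g (target 65.68 g)
Glass-mass closure: whole batch net of LOI = 2000 g (oxide target masses add up to 2000 g; with the basis standing at 2000 g — rounding explains the deltas).
Batch grand total — Σ batch = 2250 g; LOI removed, Σ of batch·LOI: 250.0 g; yield: glass divided by total = 88.89%.

Batch per 2000 g glaze:
  Lithium carbonate: 184.0 g
  Sodium sulfate: 83.90 g
  ZrSiO4: 98.04 g
  Strontium carbonate: 41.51 g
  Mg3Si4O10(OH)2: 1518 g
  Periclase: 324.5 g
Total batch = 2250 g; LOI loss = 250.0 g; yield = 88.89%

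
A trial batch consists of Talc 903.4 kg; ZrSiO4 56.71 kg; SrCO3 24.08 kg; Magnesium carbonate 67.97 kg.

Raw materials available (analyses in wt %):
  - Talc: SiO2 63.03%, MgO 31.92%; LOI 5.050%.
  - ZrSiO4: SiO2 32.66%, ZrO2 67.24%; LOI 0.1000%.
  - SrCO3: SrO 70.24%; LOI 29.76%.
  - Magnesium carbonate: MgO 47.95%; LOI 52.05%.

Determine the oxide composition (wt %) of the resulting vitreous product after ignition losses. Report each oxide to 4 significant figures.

Values along the way appear rounded off to 4 significant digits across the worked steps; each numeric step maintains full precision all the way through. Every reported figure is rounded exactly once; all derived quantities are carried in exact precision (the yield, the totals, four oxide percentages, glass mass, ignition loss) from the weighed amounts at 963.9 kg of glass exactly as shown in problem or answer.
Oxide masses out of the charge:
  SiO2: 903.4·0.6303 + 56.71·0.3266 = 587.9 kg
  SrO: 24.08·0.7024 = 16.91 kg
  ZrO2: 56.71·0.6724 = 38.13 kg
  MgO: 903.4·0.3192 + 67.97·0.4795 = 321.0 kg
LOI: 903.4·0.05050 + 56.71·0.001000 + 24.08·0.2976 + 67.97·0.5205 = 88.22 kg
batch − LOI leaves glass = 1052 − 88.22 = 963.9 kg (= the summed oxide contributions)
wt % = 100 × oxide mass / glass mass

Glass mass = 963.9 kg (batch 1052 − LOI 88.22).
Composition: SiO2 60.99%, SrO 1.755%, ZrO2 3.956%, MgO 33.30%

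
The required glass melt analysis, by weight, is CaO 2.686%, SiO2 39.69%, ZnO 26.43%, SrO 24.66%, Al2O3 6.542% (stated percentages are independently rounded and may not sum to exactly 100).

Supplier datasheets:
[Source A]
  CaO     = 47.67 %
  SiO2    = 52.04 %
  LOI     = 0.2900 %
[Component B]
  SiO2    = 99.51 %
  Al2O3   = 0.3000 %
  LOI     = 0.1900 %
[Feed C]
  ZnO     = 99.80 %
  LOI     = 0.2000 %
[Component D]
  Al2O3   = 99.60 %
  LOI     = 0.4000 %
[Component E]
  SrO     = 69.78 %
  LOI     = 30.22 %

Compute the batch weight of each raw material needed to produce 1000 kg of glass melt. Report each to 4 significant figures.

Intermediates are displayed (rounded to four significant figures) between the steps. Each numeric step maintains exact precision at every stage; each reported result is rounded only once. All derived quantities, including LOI, net glass mass, the totals, the yield, five oxide percentages, are computed using the weight values on 1000 kg of glass in exact precision, exactly as shown in the problem or answer text.
Oxide mass targets, per 1000 kg glass melt:
  CaO: 2.686% × 1000 = 26.86 kg
  SiO2: 39.69% × 1000 = 396.9 kg
  ZnO: 26.43% × 1000 = 264.3 kg
  SrO: 24.66% × 1000 = 246.6 kg
  Al2O3: 6.542% × 1000 = 65.42 kg
A balance pass over the oxides, using the reported weights, for the quoted basis mass (target by target, the sums agree exact up to rounding of places):
  CaO: 56.35·0.4767 = 26.86 kg (target 26.86 kg)
  SiO2: 56.35·0.5204 + 369.4·0.9951 = 396.9 kg (target 396.9 kg)
  ZnO: 264.8·0.9980 = 264.3 kg (target 264.3 kg)
  SrO: 353.4·0.6978 = 246.6 kg (target 246.6 kg)
  Al2O3: 369.4·0.003000 + 64.57·0.9960 = 65.42 kg (target 65.42 kg)
Glass-mass sanity pass: Σ batch − LOI loss = 1000 kg (the Σ of target masses is 1000 kg; against the stated basis, 1000 kg — any gap is answer rounding).
Total batch = Σ batch = 1109 kg; ignition loss, Σ(batch × LOI) = 108.5 kg; glass ÷ batch gives a yield of 90.22%.

Batch per 1000 kg glass melt:
  Source A: 56.35 kg
  Component B: 369.4 kg
  Feed C: 264.8 kg
  Component D: 64.57 kg
  Component E: 353.4 kg
Total batch = 1109 kg; LOI loss = 108.5 kg; yield = 90.22%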